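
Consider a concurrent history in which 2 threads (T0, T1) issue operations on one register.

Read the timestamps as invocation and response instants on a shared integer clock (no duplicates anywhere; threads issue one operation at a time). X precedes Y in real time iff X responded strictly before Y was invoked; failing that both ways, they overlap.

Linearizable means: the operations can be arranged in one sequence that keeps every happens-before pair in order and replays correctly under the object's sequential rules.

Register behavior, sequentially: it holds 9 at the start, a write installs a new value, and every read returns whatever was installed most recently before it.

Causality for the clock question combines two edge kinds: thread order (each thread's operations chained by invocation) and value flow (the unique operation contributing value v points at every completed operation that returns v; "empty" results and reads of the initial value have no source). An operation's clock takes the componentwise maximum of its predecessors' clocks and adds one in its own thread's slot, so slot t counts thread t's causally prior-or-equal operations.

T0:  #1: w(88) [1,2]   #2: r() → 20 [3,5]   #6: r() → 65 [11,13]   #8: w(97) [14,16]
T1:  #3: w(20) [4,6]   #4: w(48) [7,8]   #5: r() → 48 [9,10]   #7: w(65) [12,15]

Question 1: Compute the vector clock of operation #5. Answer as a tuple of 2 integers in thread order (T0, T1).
(0, 3)

#3 (invocation 4): nothing precedes it; T1's component alone gives (0, 1)
#1 (invocation 1): nothing precedes it; T0's component alone gives (1, 0)
merge at #4 (invoked 7): VC(#3)=(0, 1), own-thread bump on T1 → (0, 2)
merge at #5 (invoked 9): VC(#4)=(0, 2), own-thread bump on T1 → (0, 3)
merge at #2 (invoked 3): VC(#1)=(1, 0), VC(#3)=(0, 1), own-thread bump on T0 → (2, 1)
merge at #7 (invoked 12): VC(#5)=(0, 3), own-thread bump on T1 → (0, 4)
merge at #6 (invoked 11): VC(#2)=(2, 1), VC(#7)=(0, 4), own-thread bump on T0 → (3, 4)
merge at #8 (invoked 14): VC(#6)=(3, 4), own-thread bump on T0 → (4, 4)
target: VC(#5) = (0, 3)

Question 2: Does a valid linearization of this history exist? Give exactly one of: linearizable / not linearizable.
linearizable

a witness: #1, #3, #2, #4, #5, #7, #6, #8
step 1: #1 w(88) — value 88
step 2: #3 w(20) — value 20
step 3: #2 r() → 20 — value 20
step 4: #4 w(48) — value 48
step 5: #5 r() → 48 — value 48
step 6: #7 w(65) — value 65
step 7: #6 r() → 65 — value 65
step 8: #8 w(97) — value 97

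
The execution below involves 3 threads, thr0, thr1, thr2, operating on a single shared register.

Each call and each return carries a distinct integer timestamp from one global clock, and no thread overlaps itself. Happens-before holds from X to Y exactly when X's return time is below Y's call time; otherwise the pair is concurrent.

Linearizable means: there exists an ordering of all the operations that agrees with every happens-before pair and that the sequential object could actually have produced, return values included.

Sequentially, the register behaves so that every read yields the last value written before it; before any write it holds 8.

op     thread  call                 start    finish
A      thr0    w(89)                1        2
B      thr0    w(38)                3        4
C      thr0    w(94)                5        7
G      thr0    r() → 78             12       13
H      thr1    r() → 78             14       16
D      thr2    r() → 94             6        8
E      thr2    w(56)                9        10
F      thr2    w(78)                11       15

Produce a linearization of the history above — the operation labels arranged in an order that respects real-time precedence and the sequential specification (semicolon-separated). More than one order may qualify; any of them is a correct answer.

step 1: A w(89) — value 89
step 2: B w(38) — value 38
step 3: C w(94) — value 94
step 4: D r() → 94 — value 94
step 5: E w(56) — value 56
step 6: F w(78) — value 78
step 7: G r() → 78 — value 78
step 8: H r() → 78 — value 78

A; B; C; D; E; F; G; H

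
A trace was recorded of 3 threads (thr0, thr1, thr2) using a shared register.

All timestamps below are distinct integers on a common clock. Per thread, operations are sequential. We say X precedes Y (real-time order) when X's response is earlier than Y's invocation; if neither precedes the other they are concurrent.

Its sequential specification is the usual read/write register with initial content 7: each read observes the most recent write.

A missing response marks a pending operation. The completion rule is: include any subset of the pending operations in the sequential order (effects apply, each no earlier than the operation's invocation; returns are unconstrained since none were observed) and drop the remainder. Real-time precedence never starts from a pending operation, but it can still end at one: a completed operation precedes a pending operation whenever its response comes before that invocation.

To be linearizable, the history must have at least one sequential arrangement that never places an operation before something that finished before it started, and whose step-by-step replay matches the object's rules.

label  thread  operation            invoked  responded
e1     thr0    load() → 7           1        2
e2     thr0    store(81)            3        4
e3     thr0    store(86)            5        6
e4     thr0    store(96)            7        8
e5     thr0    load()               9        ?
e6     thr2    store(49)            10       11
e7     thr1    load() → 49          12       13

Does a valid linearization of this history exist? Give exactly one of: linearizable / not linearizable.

a witness: e1, e2, e3, e4, e5, e6, e7
1. e1 load() → 7, leaving value 7
2. e2 store(81), leaving value 81
3. e3 store(86), leaving value 86
4. e4 store(96), leaving value 96
5. e5 load() (pending, included), leaving value 96
6. e6 store(49), leaving value 49
7. e7 load() → 49, leaving value 49

linearizable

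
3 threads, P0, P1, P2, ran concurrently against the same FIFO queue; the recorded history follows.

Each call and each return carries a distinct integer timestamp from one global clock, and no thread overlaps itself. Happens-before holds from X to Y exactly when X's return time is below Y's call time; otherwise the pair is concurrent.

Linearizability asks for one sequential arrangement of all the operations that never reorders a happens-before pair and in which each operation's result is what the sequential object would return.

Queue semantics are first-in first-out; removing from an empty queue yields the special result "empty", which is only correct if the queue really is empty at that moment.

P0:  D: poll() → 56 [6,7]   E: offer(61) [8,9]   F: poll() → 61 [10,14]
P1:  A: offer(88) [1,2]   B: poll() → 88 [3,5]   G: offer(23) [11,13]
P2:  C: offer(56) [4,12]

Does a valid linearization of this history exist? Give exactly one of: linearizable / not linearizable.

linearizable

one valid linearization: A, B, C, D, E, F, G
after step 1 (A offer(88)): queue <88>
after step 2 (B poll() → 88): queue <>
after step 3 (C offer(56)): queue <56>
after step 4 (D poll() → 56): queue <>
after step 5 (E offer(61)): queue <61>
after step 6 (F poll() → 61): queue <>
after step 7 (G offer(23)): queue <23>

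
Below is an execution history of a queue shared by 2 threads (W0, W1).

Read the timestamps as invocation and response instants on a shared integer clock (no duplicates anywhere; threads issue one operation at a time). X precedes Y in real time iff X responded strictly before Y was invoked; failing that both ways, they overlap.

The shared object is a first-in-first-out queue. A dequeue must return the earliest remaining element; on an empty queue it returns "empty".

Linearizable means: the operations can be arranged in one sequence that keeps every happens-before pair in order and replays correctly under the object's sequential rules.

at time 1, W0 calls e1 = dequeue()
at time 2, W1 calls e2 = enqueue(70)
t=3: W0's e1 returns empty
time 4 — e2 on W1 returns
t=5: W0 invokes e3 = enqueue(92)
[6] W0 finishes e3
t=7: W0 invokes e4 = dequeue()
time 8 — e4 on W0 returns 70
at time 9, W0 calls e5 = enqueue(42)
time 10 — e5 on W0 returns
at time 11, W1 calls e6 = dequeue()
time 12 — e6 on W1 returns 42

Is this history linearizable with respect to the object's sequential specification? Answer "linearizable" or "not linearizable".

not linearizable

events 1..11 are fine; event 12 — the response of e6 at time 12 — makes the prefix non-linearizable
every one of the 2 real-time-consistent orders over 6 completed queue ops fails the sequential spec
e.g. e1, e2, e3, e4, e5, e6: illegal at step 6, since e6 dequeue() → 42 cannot apply there
e.g. e2, e1, e3, e4, e5, e6: illegal at step 2, since e1 dequeue() → empty cannot apply there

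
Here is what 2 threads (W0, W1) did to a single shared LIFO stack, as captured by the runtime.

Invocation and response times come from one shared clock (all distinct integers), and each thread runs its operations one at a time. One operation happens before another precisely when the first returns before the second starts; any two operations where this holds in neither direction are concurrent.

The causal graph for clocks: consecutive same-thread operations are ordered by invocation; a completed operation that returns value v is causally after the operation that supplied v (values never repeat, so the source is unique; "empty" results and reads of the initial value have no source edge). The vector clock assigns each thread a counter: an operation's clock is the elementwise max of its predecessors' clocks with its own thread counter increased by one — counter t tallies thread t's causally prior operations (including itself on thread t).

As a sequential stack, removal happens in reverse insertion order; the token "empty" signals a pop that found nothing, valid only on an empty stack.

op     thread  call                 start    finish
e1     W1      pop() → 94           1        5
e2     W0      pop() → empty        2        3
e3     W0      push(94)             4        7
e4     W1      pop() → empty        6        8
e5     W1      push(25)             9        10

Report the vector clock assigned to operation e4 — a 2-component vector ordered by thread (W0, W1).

(2, 2)

root op e2, invoked 2: fresh clock plus W0's own tick → (1, 0)
invoked at 4, e3 merges VC(e2)=(1, 0) and bumps W0's slot → (2, 0)
invoked at 1, e1 merges VC(e3)=(2, 0) and bumps W1's slot → (2, 1)
invoked at 6, e4 merges VC(e1)=(2, 1) and bumps W1's slot → (2, 2)
invoked at 9, e5 merges VC(e4)=(2, 2) and bumps W1's slot → (2, 3)
target: VC(e4) = (2, 2)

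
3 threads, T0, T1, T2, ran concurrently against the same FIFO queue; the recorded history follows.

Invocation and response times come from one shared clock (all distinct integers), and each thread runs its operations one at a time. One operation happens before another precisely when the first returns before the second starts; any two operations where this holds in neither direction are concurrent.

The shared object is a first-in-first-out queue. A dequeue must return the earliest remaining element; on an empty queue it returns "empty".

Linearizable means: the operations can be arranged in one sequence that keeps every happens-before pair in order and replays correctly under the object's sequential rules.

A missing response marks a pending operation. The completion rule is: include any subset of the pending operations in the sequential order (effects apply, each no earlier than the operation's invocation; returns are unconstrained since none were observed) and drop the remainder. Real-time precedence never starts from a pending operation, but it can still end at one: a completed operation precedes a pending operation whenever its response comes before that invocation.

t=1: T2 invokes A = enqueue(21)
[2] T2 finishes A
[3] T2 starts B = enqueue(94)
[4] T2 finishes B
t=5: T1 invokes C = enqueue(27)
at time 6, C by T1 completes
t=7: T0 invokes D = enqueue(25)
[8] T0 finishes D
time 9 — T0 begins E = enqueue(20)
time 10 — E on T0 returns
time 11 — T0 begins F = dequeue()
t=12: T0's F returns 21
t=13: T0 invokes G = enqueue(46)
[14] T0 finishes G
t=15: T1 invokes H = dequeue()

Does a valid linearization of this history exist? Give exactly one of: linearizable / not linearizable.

linearizable

a witness: A, B, C, D, E, F, G
step 1: A enqueue(21) — queue <21>
step 2: B enqueue(94) — queue <21,94>
step 3: C enqueue(27) — queue <21,94,27>
step 4: D enqueue(25) — queue <21,94,27,25>
step 5: E enqueue(20) — queue <21,94,27,25,20>
step 6: F dequeue() → 21 — queue <94,27,25,20>
step 7: G enqueue(46) — queue <94,27,25,20,46>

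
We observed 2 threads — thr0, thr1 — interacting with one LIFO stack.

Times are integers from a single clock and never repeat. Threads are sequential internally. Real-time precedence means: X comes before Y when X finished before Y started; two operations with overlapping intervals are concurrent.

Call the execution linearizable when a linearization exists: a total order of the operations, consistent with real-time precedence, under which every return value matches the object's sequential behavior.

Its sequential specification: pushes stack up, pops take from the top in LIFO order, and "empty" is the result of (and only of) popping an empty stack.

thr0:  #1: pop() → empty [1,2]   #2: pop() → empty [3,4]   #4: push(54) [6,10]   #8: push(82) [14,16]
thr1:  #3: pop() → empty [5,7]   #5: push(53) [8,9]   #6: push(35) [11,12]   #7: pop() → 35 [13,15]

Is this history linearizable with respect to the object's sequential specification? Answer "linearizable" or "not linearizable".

one valid linearization: #1, #2, #3, #4, #5, #6, #7, #8
after step 1 (#1 pop() → empty): stack <>
after step 2 (#2 pop() → empty): stack <>
after step 3 (#3 pop() → empty): stack <>
after step 4 (#4 push(54)): stack <54>
after step 5 (#5 push(53)): stack <54,53>
after step 6 (#6 push(35)): stack <54,53,35>
after step 7 (#7 pop() → 35): stack <54,53>
after step 8 (#8 push(82)): stack <54,53,82>

linearizable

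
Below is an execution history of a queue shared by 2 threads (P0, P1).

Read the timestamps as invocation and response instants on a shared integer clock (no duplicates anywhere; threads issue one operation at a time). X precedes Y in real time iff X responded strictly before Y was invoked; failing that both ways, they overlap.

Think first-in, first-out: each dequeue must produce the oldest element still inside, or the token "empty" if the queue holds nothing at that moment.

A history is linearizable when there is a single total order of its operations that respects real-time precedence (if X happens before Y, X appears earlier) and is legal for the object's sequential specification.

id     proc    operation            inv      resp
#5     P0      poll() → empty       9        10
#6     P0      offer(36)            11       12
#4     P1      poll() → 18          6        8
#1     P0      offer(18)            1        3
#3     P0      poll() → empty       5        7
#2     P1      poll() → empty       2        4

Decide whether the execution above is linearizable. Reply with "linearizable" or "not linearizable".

linearizable

a witness: #2, #1, #4, #3, #5, #6
after step 1 (#2 poll() → empty): queue <>
after step 2 (#1 offer(18)): queue <18>
after step 3 (#4 poll() → 18): queue <>
after step 4 (#3 poll() → empty): queue <>
after step 5 (#5 poll() → empty): queue <>
after step 6 (#6 offer(36)): queue <36>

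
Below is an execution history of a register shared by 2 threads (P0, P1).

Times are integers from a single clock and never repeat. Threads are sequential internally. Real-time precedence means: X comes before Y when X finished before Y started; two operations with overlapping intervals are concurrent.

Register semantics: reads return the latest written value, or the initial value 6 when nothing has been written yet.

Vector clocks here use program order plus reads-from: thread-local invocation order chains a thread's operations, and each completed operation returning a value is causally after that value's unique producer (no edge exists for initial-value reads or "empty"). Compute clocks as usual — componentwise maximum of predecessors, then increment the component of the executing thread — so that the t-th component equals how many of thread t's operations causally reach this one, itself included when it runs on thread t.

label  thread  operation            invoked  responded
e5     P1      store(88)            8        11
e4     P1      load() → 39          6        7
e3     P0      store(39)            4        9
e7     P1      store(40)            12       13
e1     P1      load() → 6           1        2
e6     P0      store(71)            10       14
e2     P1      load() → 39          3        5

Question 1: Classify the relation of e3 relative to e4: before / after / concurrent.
Answer: concurrent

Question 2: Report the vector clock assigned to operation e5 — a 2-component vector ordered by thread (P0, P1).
Answer: (1, 4)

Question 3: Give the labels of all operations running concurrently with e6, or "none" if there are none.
Answer: e5, e7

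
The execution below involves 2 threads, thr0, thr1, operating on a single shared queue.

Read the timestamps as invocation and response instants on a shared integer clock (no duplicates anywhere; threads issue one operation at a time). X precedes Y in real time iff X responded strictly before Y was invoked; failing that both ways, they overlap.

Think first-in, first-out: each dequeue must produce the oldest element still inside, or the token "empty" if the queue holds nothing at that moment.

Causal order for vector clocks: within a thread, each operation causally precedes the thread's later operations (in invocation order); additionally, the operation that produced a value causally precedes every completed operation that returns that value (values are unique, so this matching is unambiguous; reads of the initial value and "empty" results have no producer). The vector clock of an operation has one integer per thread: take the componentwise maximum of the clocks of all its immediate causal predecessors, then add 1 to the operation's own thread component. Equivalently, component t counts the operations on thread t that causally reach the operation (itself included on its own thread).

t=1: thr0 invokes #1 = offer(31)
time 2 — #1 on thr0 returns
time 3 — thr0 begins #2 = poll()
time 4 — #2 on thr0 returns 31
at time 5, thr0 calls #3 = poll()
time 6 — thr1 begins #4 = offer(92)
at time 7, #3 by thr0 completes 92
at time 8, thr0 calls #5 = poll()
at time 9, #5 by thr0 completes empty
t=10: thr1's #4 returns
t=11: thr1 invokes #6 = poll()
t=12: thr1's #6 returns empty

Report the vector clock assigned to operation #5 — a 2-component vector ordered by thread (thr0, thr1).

root op #4, invoked 6: fresh clock plus thr1's own tick → (0, 1)
root op #1, invoked 1: fresh clock plus thr0's own tick → (1, 0)
invoked at 11, #6 merges VC(#4)=(0, 1) and bumps thr1's slot → (0, 2)
invoked at 3, #2 merges VC(#1)=(1, 0) and bumps thr0's slot → (2, 0)
invoked at 5, #3 merges VC(#2)=(2, 0), VC(#4)=(0, 1) and bumps thr0's slot → (3, 1)
invoked at 8, #5 merges VC(#3)=(3, 1) and bumps thr0's slot → (4, 1)
target: VC(#5) = (4, 1)

(4, 1)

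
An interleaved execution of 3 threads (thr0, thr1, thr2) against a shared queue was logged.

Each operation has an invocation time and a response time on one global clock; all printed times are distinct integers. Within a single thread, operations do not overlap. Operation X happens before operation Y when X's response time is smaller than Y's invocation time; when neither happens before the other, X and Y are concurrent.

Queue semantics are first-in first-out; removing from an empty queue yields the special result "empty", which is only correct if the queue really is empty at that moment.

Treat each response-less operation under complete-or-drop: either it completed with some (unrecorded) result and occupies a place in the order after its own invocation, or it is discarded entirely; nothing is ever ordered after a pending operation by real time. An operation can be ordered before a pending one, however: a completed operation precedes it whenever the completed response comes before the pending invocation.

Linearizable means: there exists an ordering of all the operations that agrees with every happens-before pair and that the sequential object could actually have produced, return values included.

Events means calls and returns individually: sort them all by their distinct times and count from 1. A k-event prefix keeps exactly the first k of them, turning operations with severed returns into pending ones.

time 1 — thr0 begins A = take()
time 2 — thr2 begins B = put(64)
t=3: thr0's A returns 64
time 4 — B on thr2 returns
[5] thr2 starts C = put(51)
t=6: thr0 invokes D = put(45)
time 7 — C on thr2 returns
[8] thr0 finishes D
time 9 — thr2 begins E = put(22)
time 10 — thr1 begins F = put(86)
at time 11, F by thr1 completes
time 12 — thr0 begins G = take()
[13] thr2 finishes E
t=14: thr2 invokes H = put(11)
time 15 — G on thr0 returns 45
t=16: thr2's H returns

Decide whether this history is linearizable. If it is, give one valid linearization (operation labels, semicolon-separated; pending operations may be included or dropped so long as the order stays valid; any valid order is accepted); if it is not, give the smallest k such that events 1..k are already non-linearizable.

after step 1 (B put(64)): queue <64>
after step 2 (A take() → 64): queue <>
after step 3 (D put(45)): queue <45>
after step 4 (C put(51)): queue <45,51>
after step 5 (E put(22)): queue <45,51,22>
after step 6 (F put(86)): queue <45,51,22,86>
after step 7 (G take() → 45): queue <51,22,86>
after step 8 (H put(11)): queue <51,22,86,11>

linearizable — witness: B; A; D; C; E; F; G; H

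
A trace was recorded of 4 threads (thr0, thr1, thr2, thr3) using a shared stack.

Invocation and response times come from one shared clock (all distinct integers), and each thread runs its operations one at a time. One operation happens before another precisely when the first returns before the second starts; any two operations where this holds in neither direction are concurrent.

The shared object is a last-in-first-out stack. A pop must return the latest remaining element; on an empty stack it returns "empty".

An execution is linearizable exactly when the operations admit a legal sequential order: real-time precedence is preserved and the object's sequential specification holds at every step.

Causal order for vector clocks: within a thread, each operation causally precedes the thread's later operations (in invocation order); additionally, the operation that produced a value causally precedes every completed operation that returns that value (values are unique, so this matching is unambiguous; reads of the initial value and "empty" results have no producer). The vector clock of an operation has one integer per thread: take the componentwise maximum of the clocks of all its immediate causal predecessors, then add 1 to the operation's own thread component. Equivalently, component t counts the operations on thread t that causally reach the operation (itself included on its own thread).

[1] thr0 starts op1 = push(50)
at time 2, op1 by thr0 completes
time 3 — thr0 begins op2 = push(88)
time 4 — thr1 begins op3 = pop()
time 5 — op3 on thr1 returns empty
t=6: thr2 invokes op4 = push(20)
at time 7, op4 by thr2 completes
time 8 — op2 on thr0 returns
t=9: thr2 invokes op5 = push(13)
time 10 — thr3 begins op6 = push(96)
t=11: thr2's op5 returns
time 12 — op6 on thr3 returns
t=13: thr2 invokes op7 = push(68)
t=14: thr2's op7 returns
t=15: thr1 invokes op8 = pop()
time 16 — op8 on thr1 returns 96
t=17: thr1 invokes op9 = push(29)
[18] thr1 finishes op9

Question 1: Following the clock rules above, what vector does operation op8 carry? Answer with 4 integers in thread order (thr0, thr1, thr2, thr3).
Answer: (0, 2, 0, 1)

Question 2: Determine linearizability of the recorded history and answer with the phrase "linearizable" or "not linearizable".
not linearizable

the violation lands at event 5, op3's response at time 5: events 1..4 linearize, events 1..5 do not
exhaustive check: the 2 completed stack ops admit one real-time order; illegal
including or dropping the 1 pending operation (op2) in any combination fails
sample order op1, op3 (pending dropped) stalls at step 2 — op3 pop() → empty has no legal effect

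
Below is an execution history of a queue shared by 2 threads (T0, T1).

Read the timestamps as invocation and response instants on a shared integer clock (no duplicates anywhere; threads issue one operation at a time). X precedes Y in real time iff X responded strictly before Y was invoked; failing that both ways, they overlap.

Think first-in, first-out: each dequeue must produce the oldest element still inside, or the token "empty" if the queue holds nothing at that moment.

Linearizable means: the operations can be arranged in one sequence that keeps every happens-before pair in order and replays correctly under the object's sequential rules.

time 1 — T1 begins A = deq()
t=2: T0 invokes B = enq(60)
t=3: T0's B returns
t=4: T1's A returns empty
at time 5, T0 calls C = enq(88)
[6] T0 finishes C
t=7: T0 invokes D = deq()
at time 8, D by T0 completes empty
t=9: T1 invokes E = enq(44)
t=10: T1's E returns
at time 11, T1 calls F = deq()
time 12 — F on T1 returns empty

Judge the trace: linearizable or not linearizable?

not linearizable

already the first 8 events (up to D's response at time 8) admit no linearization; the first 7 still do
4 completed operations, 2 real-time-consistent orders — every queue replay fails
sample order A, B, C, D stalls at step 4 — D deq() → empty has no legal effect
sample order B, A, C, D stalls at step 2 — A deq() → empty has no legal effect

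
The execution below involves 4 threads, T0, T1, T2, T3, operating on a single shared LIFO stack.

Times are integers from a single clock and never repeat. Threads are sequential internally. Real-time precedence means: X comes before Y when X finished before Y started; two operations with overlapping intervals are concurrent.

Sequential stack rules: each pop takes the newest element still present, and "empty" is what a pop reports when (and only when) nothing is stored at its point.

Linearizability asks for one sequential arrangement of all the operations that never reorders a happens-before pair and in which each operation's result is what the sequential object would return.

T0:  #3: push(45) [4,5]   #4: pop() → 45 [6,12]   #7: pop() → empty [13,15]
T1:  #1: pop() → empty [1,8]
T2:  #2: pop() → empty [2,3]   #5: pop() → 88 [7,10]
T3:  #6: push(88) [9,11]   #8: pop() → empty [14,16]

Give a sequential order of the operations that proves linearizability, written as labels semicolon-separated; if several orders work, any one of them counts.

1. #1 pop() → empty, leaving stack <>
2. #2 pop() → empty, leaving stack <>
3. #3 push(45), leaving stack <45>
4. #4 pop() → 45, leaving stack <>
5. #6 push(88), leaving stack <88>
6. #5 pop() → 88, leaving stack <>
7. #7 pop() → empty, leaving stack <>
8. #8 pop() → empty, leaving stack <>

#1; #2; #3; #4; #6; #5; #7; #8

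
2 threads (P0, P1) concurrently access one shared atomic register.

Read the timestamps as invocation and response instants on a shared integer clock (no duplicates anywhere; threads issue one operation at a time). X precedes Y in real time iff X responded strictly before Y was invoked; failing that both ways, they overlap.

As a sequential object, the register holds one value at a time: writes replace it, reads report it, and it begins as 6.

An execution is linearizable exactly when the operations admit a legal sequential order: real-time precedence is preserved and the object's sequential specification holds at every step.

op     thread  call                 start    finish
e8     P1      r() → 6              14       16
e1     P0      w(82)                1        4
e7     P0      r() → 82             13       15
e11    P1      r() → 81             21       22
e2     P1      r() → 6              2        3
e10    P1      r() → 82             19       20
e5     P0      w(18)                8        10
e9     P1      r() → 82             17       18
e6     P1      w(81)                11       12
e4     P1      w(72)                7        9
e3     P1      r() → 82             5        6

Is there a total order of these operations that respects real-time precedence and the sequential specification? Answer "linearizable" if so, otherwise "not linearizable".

events 1..14 are fine; event 15 — the response of e7 at time 15 — makes the prefix non-linearizable
real-time-consistent orders of the 7 completed operations: 4 — all fail the atomic register replay
every completion of the 1 pending operation (e8) was checked; none linearizes
take e1, e2, e3, e4, e5, e6, e7 (pending dropped): step 2 already fails, because e2 r() → 6 cannot occur there
take e1, e2, e3, e5, e4, e6, e7 (pending dropped): step 2 already fails, because e2 r() → 6 cannot occur there

not linearizable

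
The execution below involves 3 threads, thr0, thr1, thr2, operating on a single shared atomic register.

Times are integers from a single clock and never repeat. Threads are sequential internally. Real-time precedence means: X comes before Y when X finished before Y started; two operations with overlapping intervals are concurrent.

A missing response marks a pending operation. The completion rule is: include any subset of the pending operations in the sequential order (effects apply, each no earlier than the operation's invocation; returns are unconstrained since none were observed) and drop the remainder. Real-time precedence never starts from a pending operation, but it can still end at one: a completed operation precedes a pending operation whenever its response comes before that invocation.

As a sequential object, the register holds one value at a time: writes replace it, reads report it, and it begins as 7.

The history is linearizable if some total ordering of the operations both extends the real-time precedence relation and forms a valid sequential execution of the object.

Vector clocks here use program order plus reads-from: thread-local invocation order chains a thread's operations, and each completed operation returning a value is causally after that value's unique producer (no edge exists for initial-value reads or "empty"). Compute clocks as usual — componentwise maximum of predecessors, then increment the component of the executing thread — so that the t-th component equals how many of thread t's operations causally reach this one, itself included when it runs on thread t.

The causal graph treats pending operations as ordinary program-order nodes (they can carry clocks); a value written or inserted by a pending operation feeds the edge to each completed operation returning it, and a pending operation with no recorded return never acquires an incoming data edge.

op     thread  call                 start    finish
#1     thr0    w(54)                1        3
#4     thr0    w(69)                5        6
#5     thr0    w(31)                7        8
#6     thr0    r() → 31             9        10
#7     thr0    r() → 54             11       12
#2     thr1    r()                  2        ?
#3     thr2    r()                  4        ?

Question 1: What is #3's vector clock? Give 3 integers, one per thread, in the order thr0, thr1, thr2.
root op #3, invoked 4: fresh clock plus thr2's own tick → (0, 0, 1)
root op #2, invoked 2: fresh clock plus thr1's own tick → (0, 1, 0)
root op #1, invoked 1: fresh clock plus thr0's own tick → (1, 0, 0)
#4, invoked 5, takes VC(#1)=(1, 0, 0) under max, adds 1 for thr0 → (2, 0, 0)
#5, invoked 7, takes VC(#4)=(2, 0, 0) under max, adds 1 for thr0 → (3, 0, 0)
#6, invoked 9, takes VC(#5)=(3, 0, 0) under max, adds 1 for thr0 → (4, 0, 0)
#7, invoked 11, takes VC(#1)=(1, 0, 0), VC(#6)=(4, 0, 0) under max, adds 1 for thr0 → (5, 0, 0)
target: VC(#3) = (0, 0, 1)

(0, 0, 1)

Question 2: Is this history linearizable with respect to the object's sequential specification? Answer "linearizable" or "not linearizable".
the violation lands at event 12, #7's response at time 12: events 1..11 linearize, events 1..12 do not
exactly one order of the 5 completed ops respects real time; the atomic register replay fails
completion choices over the 2 pending operations (#2, #3) were checked; none helps
take #1, #4, #5, #6, #7 (pending dropped): step 5 already fails, because #7 r() → 54 cannot occur there

not linearizable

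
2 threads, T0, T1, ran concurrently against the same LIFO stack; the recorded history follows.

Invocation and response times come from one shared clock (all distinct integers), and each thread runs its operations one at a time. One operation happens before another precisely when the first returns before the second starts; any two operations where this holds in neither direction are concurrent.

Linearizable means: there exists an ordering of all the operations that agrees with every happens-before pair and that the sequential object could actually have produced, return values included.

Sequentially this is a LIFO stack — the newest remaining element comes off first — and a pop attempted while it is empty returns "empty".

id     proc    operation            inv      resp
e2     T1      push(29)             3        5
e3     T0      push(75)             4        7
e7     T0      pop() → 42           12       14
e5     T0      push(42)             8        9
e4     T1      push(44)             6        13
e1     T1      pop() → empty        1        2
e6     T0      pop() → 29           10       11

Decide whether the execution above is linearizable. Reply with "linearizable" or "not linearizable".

not linearizable

prefix check: 1..10 passes, 1..11 fails once e6's time-11 response joins
no legal order exists: 2 real-time-consistent candidates over 5 completed LIFO stack operations, all rejected
no completion choice of the 1 pending operation (e4) rescues it — every subset was tried
e.g. e1, e2, e3, e5, e6 (pending dropped): illegal at step 5, since e6 pop() → 29 cannot apply there
e.g. e1, e3, e2, e5, e6 (pending dropped): illegal at step 5, since e6 pop() → 29 cannot apply there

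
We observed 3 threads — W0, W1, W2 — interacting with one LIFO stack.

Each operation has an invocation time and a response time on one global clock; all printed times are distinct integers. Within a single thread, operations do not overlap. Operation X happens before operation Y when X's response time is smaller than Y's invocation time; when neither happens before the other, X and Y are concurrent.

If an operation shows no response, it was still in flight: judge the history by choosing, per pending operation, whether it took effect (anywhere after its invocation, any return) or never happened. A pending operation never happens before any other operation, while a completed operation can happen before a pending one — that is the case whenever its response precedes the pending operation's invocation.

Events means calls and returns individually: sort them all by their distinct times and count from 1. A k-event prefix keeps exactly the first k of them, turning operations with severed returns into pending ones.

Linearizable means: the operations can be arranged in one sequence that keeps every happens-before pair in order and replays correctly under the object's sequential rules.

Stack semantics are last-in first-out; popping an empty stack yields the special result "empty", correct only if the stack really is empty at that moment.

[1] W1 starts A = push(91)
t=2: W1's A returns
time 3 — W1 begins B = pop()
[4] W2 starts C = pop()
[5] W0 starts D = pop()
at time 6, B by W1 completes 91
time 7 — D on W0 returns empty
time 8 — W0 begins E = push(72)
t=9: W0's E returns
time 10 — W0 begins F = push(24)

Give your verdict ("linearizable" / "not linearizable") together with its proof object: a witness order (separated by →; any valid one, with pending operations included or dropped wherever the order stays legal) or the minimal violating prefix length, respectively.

step 1: A push(91) — stack <91>
step 2: B pop() → 91 — stack <>
step 3: C pop() (pending, included) — stack <>
step 4: D pop() → empty — stack <>
step 5: E push(72) — stack <72>

linearizable — witness: A → B → C → D → E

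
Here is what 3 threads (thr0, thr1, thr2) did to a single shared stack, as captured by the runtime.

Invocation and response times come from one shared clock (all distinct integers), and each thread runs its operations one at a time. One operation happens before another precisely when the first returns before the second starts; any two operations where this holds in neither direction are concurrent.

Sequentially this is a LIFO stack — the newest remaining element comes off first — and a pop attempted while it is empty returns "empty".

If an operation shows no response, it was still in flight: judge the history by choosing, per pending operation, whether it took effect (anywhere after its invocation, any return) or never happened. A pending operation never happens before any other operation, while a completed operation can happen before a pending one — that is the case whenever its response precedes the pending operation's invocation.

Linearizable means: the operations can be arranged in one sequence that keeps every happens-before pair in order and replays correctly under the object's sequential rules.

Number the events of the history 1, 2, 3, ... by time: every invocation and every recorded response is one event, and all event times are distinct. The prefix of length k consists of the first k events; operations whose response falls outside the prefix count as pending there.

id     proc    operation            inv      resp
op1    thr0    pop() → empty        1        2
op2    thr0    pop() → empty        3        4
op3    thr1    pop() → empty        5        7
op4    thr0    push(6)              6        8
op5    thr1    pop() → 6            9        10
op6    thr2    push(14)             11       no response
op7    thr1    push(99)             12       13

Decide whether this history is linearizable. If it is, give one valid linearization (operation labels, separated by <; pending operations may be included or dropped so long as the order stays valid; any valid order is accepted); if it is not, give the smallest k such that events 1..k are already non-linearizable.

linearizable — witness: op1 < op2 < op3 < op4 < op5 < op6 < op7

step 1: op1 pop() → empty — stack <>
step 2: op2 pop() → empty — stack <>
step 3: op3 pop() → empty — stack <>
step 4: op4 push(6) — stack <6>
step 5: op5 pop() → 6 — stack <>
step 6: op6 push(14) (pending, included) — stack <14>
step 7: op7 push(99) — stack <14,99>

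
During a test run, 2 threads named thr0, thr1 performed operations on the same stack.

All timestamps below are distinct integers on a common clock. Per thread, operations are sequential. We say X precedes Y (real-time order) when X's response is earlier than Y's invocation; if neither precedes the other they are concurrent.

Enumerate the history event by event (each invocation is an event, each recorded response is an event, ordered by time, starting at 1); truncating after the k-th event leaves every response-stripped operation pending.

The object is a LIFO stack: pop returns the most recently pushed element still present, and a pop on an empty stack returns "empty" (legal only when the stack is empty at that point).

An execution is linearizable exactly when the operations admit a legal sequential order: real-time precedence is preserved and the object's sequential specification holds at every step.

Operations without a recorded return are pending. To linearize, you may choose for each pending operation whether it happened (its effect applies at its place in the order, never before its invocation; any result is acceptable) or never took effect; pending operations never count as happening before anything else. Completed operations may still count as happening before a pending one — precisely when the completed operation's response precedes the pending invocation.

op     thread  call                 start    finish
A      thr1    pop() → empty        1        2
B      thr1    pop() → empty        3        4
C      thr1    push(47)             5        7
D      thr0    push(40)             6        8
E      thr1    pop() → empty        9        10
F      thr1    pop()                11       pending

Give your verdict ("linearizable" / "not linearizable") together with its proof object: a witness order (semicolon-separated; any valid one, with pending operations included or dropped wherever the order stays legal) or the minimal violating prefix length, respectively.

not linearizable — minimal violating prefix: 10 events

the violation lands at event 10, E's response at time 10: events 1..9 linearize, events 1..10 do not
2 orders of the 5 completed stack ops respect real time; none is legal
sample order A, B, C, D, E stalls at step 5 — E pop() → empty has no legal effect
sample order A, B, D, C, E stalls at step 5 — E pop() → empty has no legal effect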